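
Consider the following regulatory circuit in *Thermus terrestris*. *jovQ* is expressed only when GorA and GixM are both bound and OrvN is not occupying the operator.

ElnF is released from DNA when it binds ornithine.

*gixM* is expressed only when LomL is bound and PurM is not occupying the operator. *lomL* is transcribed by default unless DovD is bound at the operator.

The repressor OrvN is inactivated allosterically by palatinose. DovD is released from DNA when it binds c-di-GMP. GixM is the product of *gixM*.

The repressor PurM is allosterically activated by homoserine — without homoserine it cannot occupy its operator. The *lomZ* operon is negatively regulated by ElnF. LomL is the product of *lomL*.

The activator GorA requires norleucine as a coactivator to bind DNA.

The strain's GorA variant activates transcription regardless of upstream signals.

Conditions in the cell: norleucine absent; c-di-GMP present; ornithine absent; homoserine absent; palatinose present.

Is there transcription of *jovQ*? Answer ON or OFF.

ON

GorA is constitutively active in this strain.
c-di-GMP is present, so DovD is inactive.
With no repressor bound, *lomL* is transcribed.
So LomL is produced and active.
Homoserine is absent, so PurM is inactive.
No repressor is bound and LomL is active, so *gixM* is transcribed.
So GixM is produced and active.
Palatinose is present, so OrvN is inactive.
No repressor is bound and GorA and GixM are active, so *jovQ* is transcribed.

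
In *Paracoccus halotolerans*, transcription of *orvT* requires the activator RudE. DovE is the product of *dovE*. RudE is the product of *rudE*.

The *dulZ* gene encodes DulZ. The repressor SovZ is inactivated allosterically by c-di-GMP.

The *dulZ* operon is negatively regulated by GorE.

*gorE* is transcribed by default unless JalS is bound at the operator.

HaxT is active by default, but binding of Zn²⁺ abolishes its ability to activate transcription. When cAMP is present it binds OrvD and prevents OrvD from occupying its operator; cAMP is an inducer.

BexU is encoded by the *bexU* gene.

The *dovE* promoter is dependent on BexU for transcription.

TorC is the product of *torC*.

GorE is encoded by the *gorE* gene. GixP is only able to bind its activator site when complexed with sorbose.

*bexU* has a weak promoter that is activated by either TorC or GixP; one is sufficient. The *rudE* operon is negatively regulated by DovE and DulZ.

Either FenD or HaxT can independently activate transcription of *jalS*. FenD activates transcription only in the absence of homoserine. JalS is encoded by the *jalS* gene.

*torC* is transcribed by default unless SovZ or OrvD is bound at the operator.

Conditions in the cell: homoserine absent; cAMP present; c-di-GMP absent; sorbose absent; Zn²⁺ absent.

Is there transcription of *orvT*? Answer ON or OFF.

c-di-GMP is absent, so SovZ is active.
cAMP is present, so OrvD is inactive.
With repressor SovZ bound, *torC* is not transcribed.
So TorC is not produced.
Sorbose is absent, so GixP is inactive.
No activator is available at the *bexU* promoter, so *bexU* is not transcribed.
So BexU is not produced.
Required activator BexU is absent, so *dovE* is not transcribed.
So DovE is not produced.
Homoserine is absent, so FenD is active.
Zn²⁺ is absent, so HaxT is active.
Activator FenD is present, so *jalS* is transcribed.
So JalS is produced and active.
With repressor JalS bound, *gorE* is not transcribed.
So GorE is not produced.
With no repressor bound, *dulZ* is transcribed.
So DulZ is produced and active.
With repressor DulZ bound, *rudE* is not transcribed.
So RudE is not produced.
Required activator RudE is absent, so *orvT* is not transcribed.

OFF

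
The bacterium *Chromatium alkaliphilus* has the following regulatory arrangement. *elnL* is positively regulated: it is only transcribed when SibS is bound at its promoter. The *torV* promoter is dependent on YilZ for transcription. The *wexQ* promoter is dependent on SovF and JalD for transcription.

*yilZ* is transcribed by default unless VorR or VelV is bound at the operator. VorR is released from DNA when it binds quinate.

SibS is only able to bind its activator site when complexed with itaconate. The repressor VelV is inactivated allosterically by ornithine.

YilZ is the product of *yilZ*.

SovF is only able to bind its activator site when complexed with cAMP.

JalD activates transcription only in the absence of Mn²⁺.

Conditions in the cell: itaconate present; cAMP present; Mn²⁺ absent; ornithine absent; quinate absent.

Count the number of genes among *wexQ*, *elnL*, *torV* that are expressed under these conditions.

cAMP is present, so SovF is active.
Mn²⁺ is absent, so JalD is active.
No repressor is bound and SovF and JalD are active, so *wexQ* is transcribed.
→ *wexQ* is ON.
Itaconate is present, so SibS is active.
No repressor is bound and SibS is active, so *elnL* is transcribed.
→ *elnL* is ON.
Quinate is absent, so VorR is active.
Ornithine is absent, so VelV is active.
With repressor VorR bound, *yilZ* is not transcribed.
So YilZ is not produced.
Required activator YilZ is absent, so *torV* is not transcribed.
→ *torV* is OFF.
2 of the 3 genes are transcribed.

2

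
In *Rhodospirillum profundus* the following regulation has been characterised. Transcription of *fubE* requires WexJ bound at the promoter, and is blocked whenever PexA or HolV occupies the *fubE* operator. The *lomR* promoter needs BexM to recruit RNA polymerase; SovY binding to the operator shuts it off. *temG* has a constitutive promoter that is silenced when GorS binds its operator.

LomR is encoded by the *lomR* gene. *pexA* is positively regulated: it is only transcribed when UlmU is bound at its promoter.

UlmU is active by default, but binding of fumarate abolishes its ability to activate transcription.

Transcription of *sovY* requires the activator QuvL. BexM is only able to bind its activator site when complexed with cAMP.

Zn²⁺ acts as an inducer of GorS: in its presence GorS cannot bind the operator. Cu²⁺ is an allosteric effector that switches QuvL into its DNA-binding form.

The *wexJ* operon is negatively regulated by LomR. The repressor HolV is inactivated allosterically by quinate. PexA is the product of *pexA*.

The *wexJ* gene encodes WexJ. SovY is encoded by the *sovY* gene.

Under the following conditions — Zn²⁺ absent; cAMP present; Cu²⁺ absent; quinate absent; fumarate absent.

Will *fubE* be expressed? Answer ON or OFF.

Fumarate is absent, so UlmU is active.
No repressor is bound and UlmU is active, so *pexA* is transcribed.
So PexA is produced and active.
cAMP is present, so BexM is active.
Cu²⁺ is absent, so QuvL is inactive.
Required activator QuvL is absent, so *sovY* is not transcribed.
So SovY is not produced.
No repressor is bound and BexM is active, so *lomR* is transcribed.
So LomR is produced and active.
With repressor LomR bound, *wexJ* is not transcribed.
So WexJ is not produced.
Quinate is absent, so HolV is active.
With repressor PexA bound, *fubE* is not transcribed.

OFF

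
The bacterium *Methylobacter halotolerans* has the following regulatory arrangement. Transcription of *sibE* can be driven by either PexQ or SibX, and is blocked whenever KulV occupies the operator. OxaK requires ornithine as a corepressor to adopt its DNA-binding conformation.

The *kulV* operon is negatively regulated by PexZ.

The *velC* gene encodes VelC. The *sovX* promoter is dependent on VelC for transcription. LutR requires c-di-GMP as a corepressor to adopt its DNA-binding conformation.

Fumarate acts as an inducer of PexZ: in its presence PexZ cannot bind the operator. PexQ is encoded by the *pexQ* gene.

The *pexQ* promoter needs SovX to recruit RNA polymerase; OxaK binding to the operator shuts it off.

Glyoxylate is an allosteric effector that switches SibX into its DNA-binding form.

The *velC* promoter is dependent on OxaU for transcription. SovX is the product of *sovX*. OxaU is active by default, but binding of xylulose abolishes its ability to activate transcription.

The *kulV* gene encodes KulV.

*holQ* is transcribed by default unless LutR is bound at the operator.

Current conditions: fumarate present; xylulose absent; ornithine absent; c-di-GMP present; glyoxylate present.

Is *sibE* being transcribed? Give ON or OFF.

Ornithine is absent, so OxaK is inactive.
Xylulose is absent, so OxaU is active.
No repressor is bound and OxaU is active, so *velC* is transcribed.
So VelC is produced and active.
No repressor is bound and VelC is active, so *sovX* is transcribed.
So SovX is produced and active.
No repressor is bound and SovX is active, so *pexQ* is transcribed.
So PexQ is produced and active.
Fumarate is present, so PexZ is inactive.
With no repressor bound, *kulV* is transcribed.
So KulV is produced and active.
Glyoxylate is present, so SibX is active.
With repressor KulV bound, *sibE* is not transcribed.

OFF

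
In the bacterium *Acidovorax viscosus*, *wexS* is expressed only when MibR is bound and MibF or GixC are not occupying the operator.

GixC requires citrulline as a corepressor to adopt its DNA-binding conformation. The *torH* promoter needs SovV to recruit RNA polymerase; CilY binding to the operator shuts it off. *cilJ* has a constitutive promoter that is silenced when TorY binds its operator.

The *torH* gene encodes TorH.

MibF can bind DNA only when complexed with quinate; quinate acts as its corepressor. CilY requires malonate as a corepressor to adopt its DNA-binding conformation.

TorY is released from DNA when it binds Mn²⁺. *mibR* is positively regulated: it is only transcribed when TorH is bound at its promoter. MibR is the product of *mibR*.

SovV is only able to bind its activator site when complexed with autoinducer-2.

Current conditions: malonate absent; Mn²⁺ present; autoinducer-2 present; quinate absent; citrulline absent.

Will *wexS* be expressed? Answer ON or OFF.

Quinate is absent, so MibF is inactive.
Malonate is absent, so CilY is inactive.
Autoinducer-2 is present, so SovV is active.
No repressor is bound and SovV is active, so *torH* is transcribed.
So TorH is produced and active.
No repressor is bound and TorH is active, so *mibR* is transcribed.
So MibR is produced and active.
Citrulline is absent, so GixC is inactive.
No repressor is bound and MibR is active, so *wexS* is transcribed.

ON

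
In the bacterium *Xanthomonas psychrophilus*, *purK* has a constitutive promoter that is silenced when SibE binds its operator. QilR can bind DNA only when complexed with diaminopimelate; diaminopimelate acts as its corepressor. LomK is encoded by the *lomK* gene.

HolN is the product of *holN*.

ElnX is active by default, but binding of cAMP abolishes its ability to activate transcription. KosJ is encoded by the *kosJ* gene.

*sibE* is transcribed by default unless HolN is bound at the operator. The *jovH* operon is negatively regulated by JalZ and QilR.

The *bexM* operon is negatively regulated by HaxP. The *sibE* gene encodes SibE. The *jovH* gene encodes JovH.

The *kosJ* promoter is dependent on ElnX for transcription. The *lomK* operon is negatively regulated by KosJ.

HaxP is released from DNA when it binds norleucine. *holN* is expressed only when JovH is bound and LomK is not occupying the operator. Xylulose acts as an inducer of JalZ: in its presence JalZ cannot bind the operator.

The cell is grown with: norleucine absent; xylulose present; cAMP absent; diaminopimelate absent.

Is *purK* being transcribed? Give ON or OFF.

cAMP is absent, so ElnX is active.
No repressor is bound and ElnX is active, so *kosJ* is transcribed.
So KosJ is produced and active.
With repressor KosJ bound, *lomK* is not transcribed.
So LomK is not produced.
Xylulose is present, so JalZ is inactive.
Diaminopimelate is absent, so QilR is inactive.
With no repressor bound, *jovH* is transcribed.
So JovH is produced and active.
No repressor is bound and JovH is active, so *holN* is transcribed.
So HolN is produced and active.
With repressor HolN bound, *sibE* is not transcribed.
So SibE is not produced.
With no repressor bound, *purK* is transcribed.

ON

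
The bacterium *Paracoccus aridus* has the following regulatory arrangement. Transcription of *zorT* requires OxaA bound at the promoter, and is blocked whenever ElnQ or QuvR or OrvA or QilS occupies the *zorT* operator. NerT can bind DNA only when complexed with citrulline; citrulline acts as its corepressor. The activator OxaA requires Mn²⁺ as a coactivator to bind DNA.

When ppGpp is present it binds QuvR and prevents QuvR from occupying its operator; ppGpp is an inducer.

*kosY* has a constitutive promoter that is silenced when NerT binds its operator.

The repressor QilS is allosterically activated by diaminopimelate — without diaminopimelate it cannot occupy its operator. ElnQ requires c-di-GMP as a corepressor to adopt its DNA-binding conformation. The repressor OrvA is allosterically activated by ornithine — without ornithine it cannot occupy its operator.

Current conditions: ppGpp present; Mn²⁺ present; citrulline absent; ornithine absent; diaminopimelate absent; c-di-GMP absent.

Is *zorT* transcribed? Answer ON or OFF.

c-di-GMP is absent, so ElnQ is inactive.
ppGpp is present, so QuvR is inactive.
Ornithine is absent, so OrvA is inactive.
Diaminopimelate is absent, so QilS is inactive.
Mn²⁺ is present, so OxaA is active.
No repressor is bound and OxaA is active, so *zorT* is transcribed.

ON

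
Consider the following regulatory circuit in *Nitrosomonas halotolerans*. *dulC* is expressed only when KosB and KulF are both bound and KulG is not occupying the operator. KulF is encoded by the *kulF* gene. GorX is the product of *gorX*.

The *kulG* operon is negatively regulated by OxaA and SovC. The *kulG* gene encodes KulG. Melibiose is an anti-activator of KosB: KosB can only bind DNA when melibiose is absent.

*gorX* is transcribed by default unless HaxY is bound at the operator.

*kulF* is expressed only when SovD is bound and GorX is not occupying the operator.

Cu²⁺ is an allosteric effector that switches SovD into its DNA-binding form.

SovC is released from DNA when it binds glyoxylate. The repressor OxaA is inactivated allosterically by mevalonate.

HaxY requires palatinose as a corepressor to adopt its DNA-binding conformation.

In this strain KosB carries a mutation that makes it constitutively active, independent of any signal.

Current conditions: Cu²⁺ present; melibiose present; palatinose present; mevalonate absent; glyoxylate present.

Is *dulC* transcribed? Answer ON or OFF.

ON

KosB is constitutively active in this strain.
Cu²⁺ is present, so SovD is active.
Palatinose is present, so HaxY is active.
With repressor HaxY bound, *gorX* is not transcribed.
So GorX is not produced.
No repressor is bound and SovD is active, so *kulF* is transcribed.
So KulF is produced and active.
Mevalonate is absent, so OxaA is active.
Glyoxylate is present, so SovC is inactive.
With repressor OxaA bound, *kulG* is not transcribed.
So KulG is not produced.
No repressor is bound and KosB and KulF are active, so *dulC* is transcribed.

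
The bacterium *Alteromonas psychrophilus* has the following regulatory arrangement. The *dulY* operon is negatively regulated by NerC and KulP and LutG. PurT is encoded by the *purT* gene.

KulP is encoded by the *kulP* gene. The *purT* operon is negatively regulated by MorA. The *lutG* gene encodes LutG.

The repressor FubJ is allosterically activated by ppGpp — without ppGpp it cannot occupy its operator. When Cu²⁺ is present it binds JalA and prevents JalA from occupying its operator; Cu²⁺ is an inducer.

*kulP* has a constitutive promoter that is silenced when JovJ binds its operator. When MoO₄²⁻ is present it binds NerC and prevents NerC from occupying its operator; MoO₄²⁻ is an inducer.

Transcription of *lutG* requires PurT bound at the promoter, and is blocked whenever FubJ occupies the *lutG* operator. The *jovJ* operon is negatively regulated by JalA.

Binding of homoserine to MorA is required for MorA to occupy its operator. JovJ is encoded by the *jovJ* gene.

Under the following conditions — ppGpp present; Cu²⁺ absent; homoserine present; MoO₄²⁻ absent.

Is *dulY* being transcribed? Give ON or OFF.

OFF

MoO₄²⁻ is absent, so NerC is active.
Cu²⁺ is absent, so JalA is active.
With repressor JalA bound, *jovJ* is not transcribed.
So JovJ is not produced.
With no repressor bound, *kulP* is transcribed.
So KulP is produced and active.
ppGpp is present, so FubJ is active.
Homoserine is present, so MorA is active.
With repressor MorA bound, *purT* is not transcribed.
So PurT is not produced.
With repressor FubJ bound, *lutG* is not transcribed.
So LutG is not produced.
With repressor NerC bound, *dulY* is not transcribed.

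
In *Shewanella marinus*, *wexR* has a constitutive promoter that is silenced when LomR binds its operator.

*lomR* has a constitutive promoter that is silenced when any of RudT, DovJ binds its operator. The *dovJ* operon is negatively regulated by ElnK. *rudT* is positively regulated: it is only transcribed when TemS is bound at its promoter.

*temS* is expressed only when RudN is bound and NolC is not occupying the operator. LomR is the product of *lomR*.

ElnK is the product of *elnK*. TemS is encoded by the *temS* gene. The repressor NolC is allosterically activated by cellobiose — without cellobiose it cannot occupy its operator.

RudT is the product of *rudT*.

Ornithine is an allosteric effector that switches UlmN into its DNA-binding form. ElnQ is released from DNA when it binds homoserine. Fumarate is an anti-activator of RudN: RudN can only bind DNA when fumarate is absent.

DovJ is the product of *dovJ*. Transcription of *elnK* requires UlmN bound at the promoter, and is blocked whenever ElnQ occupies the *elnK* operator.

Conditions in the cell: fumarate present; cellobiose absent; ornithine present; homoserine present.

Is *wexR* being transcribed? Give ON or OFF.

OFF

Fumarate is present, so RudN is inactive.
Cellobiose is absent, so NolC is inactive.
Required activator RudN is absent, so *temS* is not transcribed.
So TemS is not produced.
Required activator TemS is absent, so *rudT* is not transcribed.
So RudT is not produced.
Ornithine is present, so UlmN is active.
Homoserine is present, so ElnQ is inactive.
No repressor is bound and UlmN is active, so *elnK* is transcribed.
So ElnK is produced and active.
With repressor ElnK bound, *dovJ* is not transcribed.
So DovJ is not produced.
With no repressor bound, *lomR* is transcribed.
So LomR is produced and active.
With repressor LomR bound, *wexR* is not transcribed.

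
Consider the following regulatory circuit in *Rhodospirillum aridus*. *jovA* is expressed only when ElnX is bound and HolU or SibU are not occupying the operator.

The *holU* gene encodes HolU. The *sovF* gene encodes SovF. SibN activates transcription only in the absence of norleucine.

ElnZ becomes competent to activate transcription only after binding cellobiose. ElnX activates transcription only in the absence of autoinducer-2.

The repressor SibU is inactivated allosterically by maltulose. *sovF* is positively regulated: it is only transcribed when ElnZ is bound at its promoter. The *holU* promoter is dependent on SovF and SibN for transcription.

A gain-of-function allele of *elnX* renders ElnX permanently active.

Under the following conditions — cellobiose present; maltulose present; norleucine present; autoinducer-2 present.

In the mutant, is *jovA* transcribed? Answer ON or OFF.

ON

Cellobiose is present, so ElnZ is active.
No repressor is bound and ElnZ is active, so *sovF* is transcribed.
So SovF is produced and active.
Norleucine is present, so SibN is inactive.
Required activator SibN is absent, so *holU* is not transcribed.
So HolU is not produced.
ElnX is constitutively active in this strain.
Maltulose is present, so SibU is inactive.
No repressor is bound and ElnX is active, so *jovA* is transcribed.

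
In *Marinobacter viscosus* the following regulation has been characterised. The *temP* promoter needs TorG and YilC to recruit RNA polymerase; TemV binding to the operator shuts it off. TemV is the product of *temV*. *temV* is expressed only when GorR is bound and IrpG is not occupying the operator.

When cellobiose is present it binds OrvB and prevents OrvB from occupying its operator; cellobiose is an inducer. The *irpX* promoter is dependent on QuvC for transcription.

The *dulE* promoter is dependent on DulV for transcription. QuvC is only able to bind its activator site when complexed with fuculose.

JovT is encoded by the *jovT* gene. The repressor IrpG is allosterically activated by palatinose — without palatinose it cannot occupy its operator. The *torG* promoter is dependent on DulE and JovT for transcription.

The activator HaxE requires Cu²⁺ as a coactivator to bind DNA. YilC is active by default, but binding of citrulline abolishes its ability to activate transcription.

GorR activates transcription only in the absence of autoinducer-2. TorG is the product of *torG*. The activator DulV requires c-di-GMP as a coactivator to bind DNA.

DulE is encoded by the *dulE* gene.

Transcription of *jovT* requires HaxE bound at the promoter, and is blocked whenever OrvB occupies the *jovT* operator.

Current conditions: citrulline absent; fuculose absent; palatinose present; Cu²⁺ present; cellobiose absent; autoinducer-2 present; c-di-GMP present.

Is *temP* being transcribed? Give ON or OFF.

OFF

c-di-GMP is present, so DulV is active.
No repressor is bound and DulV is active, so *dulE* is transcribed.
So DulE is produced and active.
Cellobiose is absent, so OrvB is active.
Cu²⁺ is present, so HaxE is active.
With repressor OrvB bound, *jovT* is not transcribed.
So JovT is not produced.
Required activator JovT is absent, so *torG* is not transcribed.
So TorG is not produced.
Autoinducer-2 is present, so GorR is inactive.
Palatinose is present, so IrpG is active.
With repressor IrpG bound, *temV* is not transcribed.
So TemV is not produced.
Citrulline is absent, so YilC is active.
Required activator TorG is absent, so *temP* is not transcribed.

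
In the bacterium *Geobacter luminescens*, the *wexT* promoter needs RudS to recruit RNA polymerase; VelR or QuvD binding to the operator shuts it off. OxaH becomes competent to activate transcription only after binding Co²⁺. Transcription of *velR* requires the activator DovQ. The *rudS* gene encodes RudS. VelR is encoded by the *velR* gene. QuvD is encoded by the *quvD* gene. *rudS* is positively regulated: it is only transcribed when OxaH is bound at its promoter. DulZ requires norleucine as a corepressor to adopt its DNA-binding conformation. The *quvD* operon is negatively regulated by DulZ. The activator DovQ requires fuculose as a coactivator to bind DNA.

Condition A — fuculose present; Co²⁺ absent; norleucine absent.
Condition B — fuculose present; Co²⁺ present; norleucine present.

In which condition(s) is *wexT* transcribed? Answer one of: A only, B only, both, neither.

Condition A:
Fuculose is present, so DovQ is active.
No repressor is bound and DovQ is active, so *velR* is transcribed.
So VelR is produced and active.
Co²⁺ is absent, so OxaH is inactive.
Required activator OxaH is absent, so *rudS* is not transcribed.
So RudS is not produced.
Norleucine is absent, so DulZ is inactive.
With no repressor bound, *quvD* is transcribed.
So QuvD is produced and active.
With repressor VelR bound, *wexT* is not transcribed.
→ *wexT* is OFF in A.
Condition B:
Fuculose is present, so DovQ is active.
No repressor is bound and DovQ is active, so *velR* is transcribed.
So VelR is produced and active.
Co²⁺ is present, so OxaH is active.
No repressor is bound and OxaH is active, so *rudS* is transcribed.
So RudS is produced and active.
Norleucine is present, so DulZ is active.
With repressor DulZ bound, *quvD* is not transcribed.
So QuvD is not produced.
With repressor VelR bound, *wexT* is not transcribed.
→ *wexT* is OFF in B.

neither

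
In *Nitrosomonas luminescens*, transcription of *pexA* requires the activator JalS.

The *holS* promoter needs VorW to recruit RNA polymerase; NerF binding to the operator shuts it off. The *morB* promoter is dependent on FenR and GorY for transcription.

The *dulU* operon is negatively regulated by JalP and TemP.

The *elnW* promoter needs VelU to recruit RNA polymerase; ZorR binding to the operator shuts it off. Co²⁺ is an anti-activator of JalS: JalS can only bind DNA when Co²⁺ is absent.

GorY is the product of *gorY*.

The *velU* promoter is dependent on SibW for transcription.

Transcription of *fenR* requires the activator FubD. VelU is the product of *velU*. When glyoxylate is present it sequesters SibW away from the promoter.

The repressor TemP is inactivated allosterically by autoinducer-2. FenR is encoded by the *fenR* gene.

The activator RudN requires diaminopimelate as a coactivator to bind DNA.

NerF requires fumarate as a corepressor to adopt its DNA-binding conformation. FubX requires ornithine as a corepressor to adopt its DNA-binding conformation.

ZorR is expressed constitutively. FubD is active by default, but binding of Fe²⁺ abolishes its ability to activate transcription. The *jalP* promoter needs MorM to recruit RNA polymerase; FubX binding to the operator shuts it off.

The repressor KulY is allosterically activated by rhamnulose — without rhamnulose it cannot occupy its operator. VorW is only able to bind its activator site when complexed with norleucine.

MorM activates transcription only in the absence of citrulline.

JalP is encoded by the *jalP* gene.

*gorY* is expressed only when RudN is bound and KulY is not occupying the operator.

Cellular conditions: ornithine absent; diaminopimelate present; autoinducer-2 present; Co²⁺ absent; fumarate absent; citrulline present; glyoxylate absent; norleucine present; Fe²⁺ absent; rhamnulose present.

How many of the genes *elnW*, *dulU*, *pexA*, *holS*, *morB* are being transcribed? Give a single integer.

Glyoxylate is absent, so SibW is active.
No repressor is bound and SibW is active, so *velU* is transcribed.
So VelU is produced and active.
ZorR is produced constitutively and is active.
With repressor ZorR bound, *elnW* is not transcribed.
→ *elnW* is OFF.
Citrulline is present, so MorM is inactive.
Ornithine is absent, so FubX is inactive.
Required activator MorM is absent, so *jalP* is not transcribed.
So JalP is not produced.
Autoinducer-2 is present, so TemP is inactive.
With no repressor bound, *dulU* is transcribed.
→ *dulU* is ON.
Co²⁺ is absent, so JalS is active.
No repressor is bound and JalS is active, so *pexA* is transcribed.
→ *pexA* is ON.
Fumarate is absent, so NerF is inactive.
Norleucine is present, so VorW is active.
No repressor is bound and VorW is active, so *holS* is transcribed.
→ *holS* is ON.
Fe²⁺ is absent, so FubD is active.
No repressor is bound and FubD is active, so *fenR* is transcribed.
So FenR is produced and active.
Diaminopimelate is present, so RudN is active.
Rhamnulose is present, so KulY is active.
With repressor KulY bound, *gorY* is not transcribed.
So GorY is not produced.
Required activator GorY is absent, so *morB* is not transcribed.
→ *morB* is OFF.
3 of the 5 genes are transcribed.

3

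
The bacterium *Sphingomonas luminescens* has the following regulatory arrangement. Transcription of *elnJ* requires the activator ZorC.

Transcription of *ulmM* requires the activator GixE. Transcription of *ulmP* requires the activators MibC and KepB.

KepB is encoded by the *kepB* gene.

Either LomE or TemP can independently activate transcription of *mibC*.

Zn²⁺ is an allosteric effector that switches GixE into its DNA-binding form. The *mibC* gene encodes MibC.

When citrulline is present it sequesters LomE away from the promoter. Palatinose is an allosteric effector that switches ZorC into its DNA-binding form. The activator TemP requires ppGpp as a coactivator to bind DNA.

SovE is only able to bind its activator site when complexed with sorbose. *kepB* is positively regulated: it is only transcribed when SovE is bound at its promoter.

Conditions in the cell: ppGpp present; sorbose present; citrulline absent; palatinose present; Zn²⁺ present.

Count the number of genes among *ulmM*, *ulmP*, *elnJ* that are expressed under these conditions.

Zn²⁺ is present, so GixE is active.
No repressor is bound and GixE is active, so *ulmM* is transcribed.
→ *ulmM* is ON.
Citrulline is absent, so LomE is active.
ppGpp is present, so TemP is active.
Activator LomE is present, so *mibC* is transcribed.
So MibC is produced and active.
Sorbose is present, so SovE is active.
No repressor is bound and SovE is active, so *kepB* is transcribed.
So KepB is produced and active.
No repressor is bound and MibC and KepB are active, so *ulmP* is transcribed.
→ *ulmP* is ON.
Palatinose is present, so ZorC is active.
No repressor is bound and ZorC is active, so *elnJ* is transcribed.
→ *elnJ* is ON.
3 of the 3 genes are transcribed.

3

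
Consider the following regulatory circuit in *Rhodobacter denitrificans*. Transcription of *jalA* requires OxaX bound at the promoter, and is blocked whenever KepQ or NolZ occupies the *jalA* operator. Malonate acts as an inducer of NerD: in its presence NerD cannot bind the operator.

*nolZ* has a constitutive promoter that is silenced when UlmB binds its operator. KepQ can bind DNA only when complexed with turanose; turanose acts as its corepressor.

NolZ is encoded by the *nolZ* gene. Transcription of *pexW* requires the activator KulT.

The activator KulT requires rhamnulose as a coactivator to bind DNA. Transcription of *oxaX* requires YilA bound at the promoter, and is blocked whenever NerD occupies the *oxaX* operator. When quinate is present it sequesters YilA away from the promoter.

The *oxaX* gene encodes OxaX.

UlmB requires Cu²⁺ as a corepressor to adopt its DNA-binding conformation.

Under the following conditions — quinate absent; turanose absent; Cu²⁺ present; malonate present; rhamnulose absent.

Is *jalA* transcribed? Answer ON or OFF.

Quinate is absent, so YilA is active.
Malonate is present, so NerD is inactive.
No repressor is bound and YilA is active, so *oxaX* is transcribed.
So OxaX is produced and active.
Turanose is absent, so KepQ is inactive.
Cu²⁺ is present, so UlmB is active.
With repressor UlmB bound, *nolZ* is not transcribed.
So NolZ is not produced.
No repressor is bound and OxaX is active, so *jalA* is transcribed.

ON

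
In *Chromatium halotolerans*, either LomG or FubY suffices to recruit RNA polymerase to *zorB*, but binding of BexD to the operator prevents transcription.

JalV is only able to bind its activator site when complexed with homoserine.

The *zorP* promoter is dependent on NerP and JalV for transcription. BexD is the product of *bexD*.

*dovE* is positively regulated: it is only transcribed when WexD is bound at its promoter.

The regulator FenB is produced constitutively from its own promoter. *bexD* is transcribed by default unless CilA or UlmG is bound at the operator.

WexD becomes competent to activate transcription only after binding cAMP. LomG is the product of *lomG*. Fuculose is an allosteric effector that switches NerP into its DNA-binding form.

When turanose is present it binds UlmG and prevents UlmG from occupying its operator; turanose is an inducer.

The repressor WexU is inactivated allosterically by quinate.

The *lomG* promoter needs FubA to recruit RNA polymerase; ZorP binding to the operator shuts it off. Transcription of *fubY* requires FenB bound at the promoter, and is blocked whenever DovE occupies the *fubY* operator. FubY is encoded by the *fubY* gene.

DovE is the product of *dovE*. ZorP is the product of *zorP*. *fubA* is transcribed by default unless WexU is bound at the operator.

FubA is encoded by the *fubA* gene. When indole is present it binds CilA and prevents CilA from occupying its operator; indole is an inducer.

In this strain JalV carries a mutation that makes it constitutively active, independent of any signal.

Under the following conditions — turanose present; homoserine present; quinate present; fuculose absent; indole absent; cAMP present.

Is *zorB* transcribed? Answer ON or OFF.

Indole is absent, so CilA is active.
Turanose is present, so UlmG is inactive.
With repressor CilA bound, *bexD* is not transcribed.
So BexD is not produced.
Fuculose is absent, so NerP is inactive.
JalV is constitutively active in this strain.
Required activator NerP is absent, so *zorP* is not transcribed.
So ZorP is not produced.
Quinate is present, so WexU is inactive.
With no repressor bound, *fubA* is transcribed.
So FubA is produced and active.
No repressor is bound and FubA is active, so *lomG* is transcribed.
So LomG is produced and active.
FenB is produced constitutively and is active.
cAMP is present, so WexD is active.
No repressor is bound and WexD is active, so *dovE* is transcribed.
So DovE is produced and active.
With repressor DovE bound, *fubY* is not transcribed.
So FubY is not produced.
Activator LomG is present, so *zorB* is transcribed.

ON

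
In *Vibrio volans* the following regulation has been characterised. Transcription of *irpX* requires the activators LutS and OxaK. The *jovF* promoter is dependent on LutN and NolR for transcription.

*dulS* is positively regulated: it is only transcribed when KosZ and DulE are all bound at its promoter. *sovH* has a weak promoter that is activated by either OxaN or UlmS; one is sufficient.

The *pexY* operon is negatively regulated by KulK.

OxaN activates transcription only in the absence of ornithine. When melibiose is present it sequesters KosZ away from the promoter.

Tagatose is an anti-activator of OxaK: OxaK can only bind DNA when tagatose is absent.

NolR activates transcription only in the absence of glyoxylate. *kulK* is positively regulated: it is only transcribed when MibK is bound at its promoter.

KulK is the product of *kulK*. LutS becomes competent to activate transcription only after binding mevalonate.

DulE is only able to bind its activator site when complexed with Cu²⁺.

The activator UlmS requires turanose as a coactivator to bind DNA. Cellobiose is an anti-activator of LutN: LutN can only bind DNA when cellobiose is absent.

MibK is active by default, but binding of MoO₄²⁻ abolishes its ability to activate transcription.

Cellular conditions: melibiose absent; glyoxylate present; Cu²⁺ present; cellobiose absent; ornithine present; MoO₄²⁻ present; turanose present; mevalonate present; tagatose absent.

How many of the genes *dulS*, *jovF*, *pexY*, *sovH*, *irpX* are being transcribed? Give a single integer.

Melibiose is absent, so KosZ is active.
Cu²⁺ is present, so DulE is active.
No repressor is bound and KosZ and DulE are active, so *dulS* is transcribed.
→ *dulS* is ON.
Cellobiose is absent, so LutN is active.
Glyoxylate is present, so NolR is inactive.
Required activator NolR is absent, so *jovF* is not transcribed.
→ *jovF* is OFF.
MoO₄²⁻ is present, so MibK is inactive.
Required activator MibK is absent, so *kulK* is not transcribed.
So KulK is not produced.
With no repressor bound, *pexY* is transcribed.
→ *pexY* is ON.
Ornithine is present, so OxaN is inactive.
Turanose is present, so UlmS is active.
Activator UlmS is present, so *sovH* is transcribed.
→ *sovH* is ON.
Mevalonate is present, so LutS is active.
Tagatose is absent, so OxaK is active.
No repressor is bound and LutS and OxaK are active, so *irpX* is transcribed.
→ *irpX* is ON.
4 of the 5 genes are transcribed.

4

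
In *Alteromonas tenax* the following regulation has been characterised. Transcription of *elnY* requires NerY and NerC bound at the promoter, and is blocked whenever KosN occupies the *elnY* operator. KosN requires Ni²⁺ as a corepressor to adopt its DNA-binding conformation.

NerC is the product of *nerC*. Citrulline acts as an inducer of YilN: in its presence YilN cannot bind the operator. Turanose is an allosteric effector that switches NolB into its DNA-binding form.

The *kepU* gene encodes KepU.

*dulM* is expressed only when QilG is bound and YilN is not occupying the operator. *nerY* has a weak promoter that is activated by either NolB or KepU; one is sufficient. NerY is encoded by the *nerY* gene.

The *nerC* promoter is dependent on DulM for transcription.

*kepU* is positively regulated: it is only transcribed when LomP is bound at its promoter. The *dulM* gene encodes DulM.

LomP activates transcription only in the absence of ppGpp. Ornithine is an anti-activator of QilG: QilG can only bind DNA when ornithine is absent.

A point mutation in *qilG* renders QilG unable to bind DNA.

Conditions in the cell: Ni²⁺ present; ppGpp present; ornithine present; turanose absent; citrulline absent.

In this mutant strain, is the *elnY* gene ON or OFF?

Turanose is absent, so NolB is inactive.
ppGpp is present, so LomP is inactive.
Required activator LomP is absent, so *kepU* is not transcribed.
So KepU is not produced.
No activator is available at the *nerY* promoter, so *nerY* is not transcribed.
So NerY is not produced.
Citrulline is absent, so YilN is active.
QilG is non-functional in this strain, so it has no effect.
With repressor YilN bound, *dulM* is not transcribed.
So DulM is not produced.
Required activator DulM is absent, so *nerC* is not transcribed.
So NerC is not produced.
Ni²⁺ is present, so KosN is active.
With repressor KosN bound, *elnY* is not transcribed.

OFF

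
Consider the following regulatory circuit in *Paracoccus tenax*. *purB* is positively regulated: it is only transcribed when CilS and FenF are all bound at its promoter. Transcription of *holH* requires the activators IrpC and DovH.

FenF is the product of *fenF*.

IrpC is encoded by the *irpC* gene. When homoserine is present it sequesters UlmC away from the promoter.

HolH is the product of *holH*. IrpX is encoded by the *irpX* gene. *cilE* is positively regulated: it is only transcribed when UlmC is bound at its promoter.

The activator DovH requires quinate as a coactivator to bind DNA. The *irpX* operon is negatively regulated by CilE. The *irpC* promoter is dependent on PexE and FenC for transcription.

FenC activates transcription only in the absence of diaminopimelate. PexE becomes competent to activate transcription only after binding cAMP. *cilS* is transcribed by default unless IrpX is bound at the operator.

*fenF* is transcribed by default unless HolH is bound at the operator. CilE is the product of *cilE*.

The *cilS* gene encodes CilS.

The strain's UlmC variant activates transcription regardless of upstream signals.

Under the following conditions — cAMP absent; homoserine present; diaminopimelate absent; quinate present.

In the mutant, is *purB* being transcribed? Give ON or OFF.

ON

UlmC is constitutively active in this strain.
No repressor is bound and UlmC is active, so *cilE* is transcribed.
So CilE is produced and active.
With repressor CilE bound, *irpX* is not transcribed.
So IrpX is not produced.
With no repressor bound, *cilS* is transcribed.
So CilS is produced and active.
cAMP is absent, so PexE is inactive.
Diaminopimelate is absent, so FenC is active.
Required activator PexE is absent, so *irpC* is not transcribed.
So IrpC is not produced.
Quinate is present, so DovH is active.
Required activator IrpC is absent, so *holH* is not transcribed.
So HolH is not produced.
With no repressor bound, *fenF* is transcribed.
So FenF is produced and active.
No repressor is bound and CilS and FenF are active, so *purB* is transcribed.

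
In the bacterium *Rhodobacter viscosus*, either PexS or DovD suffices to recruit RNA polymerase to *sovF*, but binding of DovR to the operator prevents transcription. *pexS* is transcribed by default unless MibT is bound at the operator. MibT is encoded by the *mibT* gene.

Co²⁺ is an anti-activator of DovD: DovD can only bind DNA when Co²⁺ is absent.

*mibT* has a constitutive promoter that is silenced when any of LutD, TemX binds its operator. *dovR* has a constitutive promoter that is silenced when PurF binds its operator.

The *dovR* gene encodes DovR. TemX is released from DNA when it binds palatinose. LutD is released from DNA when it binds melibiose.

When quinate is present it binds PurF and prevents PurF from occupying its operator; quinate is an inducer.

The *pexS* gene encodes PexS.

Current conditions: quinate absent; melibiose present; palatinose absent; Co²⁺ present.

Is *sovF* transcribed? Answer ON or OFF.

Melibiose is present, so LutD is inactive.
Palatinose is absent, so TemX is active.
With repressor TemX bound, *mibT* is not transcribed.
So MibT is not produced.
With no repressor bound, *pexS* is transcribed.
So PexS is produced and active.
Co²⁺ is present, so DovD is inactive.
Quinate is absent, so PurF is active.
With repressor PurF bound, *dovR* is not transcribed.
So DovR is not produced.
Activator PexS is present, so *sovF* is transcribed.

ON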